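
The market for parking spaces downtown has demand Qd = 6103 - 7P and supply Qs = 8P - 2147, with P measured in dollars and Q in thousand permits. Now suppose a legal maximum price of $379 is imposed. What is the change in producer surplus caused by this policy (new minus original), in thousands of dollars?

In a free market, 6103 - 7P = 8P - 2147 gives the equilibrium P* = 550, Q* = 2253.
Since 379 < 550, the ceiling is binding.
At P = 379: Qd = 6103 - 7·379 = 3450 and Qs = 8·379 - 2147 = 885.
Producer surplus without the control is ½ · (550 - 268.375) · 2253 = 317250.5625.
With the ceiling, producers sell 885 units at 379, so PS = ½ · (379 - 268.375) · 885 = 48951.5625.
Change in producer surplus = 48951.5625 - 317250.5625 = -268299.

-268299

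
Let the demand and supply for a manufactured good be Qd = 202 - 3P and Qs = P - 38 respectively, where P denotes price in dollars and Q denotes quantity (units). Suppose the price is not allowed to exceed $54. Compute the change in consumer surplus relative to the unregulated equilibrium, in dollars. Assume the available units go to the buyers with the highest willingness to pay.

90

Without the control the market clears where 202 - 3P = P - 38, i.e. P* = 60 and Q* = 22.
Since 54 < 60, the ceiling is binding.
At P = 54: Qd = 202 - 3·54 = 40 and Qs = 54 - 38 = 16.
Consumer surplus without the control is ½ · (202/3 - 60) · 22 = 242/3.
With the ceiling, 16 units are sold at 54 (assume they go to the highest-value buyers). The demand price at Q = 16 is 62, so CS = ½ · [(202/3 - 54) + (62 - 54)] · 16 = 512/3.
Change in consumer surplus = 512/3 - 242/3 = 90.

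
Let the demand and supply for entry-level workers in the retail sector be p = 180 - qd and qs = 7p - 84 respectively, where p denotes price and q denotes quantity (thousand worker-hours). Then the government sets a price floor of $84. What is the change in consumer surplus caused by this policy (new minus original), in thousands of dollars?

Rearranging demand gives qd = 180 - p. Without the control the market clears where 180 - p = 7p - 84, i.e. p* = 33 and q* = 147.
The floor of 84 is above the equilibrium price 33, so it binds.
At p = 84: qd = 180 - 84 = 96 and qs = 7·84 - 84 = 504.
Consumer surplus without the control is ½ · (180 - 33) · 147 = 10804.5.
With the floor, consumers buy 96 units at 84, so CS = ½ · (180 - 84) · 96 = 4608.
Change in consumer surplus = 4608 - 10804.5 = -6196.5.

-6196.5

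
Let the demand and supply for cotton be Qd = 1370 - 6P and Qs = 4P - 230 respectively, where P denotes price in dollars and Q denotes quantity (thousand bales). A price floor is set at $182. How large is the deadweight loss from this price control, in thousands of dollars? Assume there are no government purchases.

3630

Equilibrium: 1370 - 6P = 4P - 230, so 1600 = 10P and P* = 160, Q* = 410.
Because the floor (182) lies above the market-clearing price, it is binding.
At P = 182: Qd = 1370 - 6·182 = 278 and Qs = 4·182 - 230 = 498.
Quantity traded falls to 278. At Q = 278 the demand price is (1370 - 278)/6 = 182 and the supply price is (230 + 278)/4 = 127.
Deadweight loss = ½ · (182 - 127) · (410 - 278) = ½ · 55 · 132 = 3630.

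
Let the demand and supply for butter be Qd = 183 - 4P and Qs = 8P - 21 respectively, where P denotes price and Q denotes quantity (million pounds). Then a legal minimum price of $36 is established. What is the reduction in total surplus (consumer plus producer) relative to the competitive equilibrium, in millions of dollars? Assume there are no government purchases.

1083

Setting quantity demanded equal to quantity supplied, 183 - 4P = 8P - 21, gives P* = 17 and Q* = 115.
Because the floor (36) lies above the market-clearing price, it is binding.
At P = 36: Qd = 183 - 4·36 = 39 and Qs = 8·36 - 21 = 267.
Quantity traded falls to 39. At Q = 39 the demand price is (183 - 39)/4 = 36 and the supply price is (21 + 39)/8 = 7.5.
Deadweight loss = ½ · (36 - 7.5) · (115 - 39) = ½ · 28.5 · 76 = 1083.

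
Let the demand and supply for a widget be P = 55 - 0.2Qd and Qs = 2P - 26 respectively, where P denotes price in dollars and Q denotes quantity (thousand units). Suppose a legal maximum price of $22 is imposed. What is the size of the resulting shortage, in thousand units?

147

Rearranging demand gives Qd = 275 - 5P. In a free market, 275 - 5P = 2P - 26 gives the equilibrium P* = 43, Q* = 60.
Because the ceiling (22) lies below the market-clearing price, it is binding.
At P = 22: Qd = 275 - 5·22 = 165 and Qs = 2·22 - 26 = 18.
Shortage = Qd - Qs = 165 - 18 = 147.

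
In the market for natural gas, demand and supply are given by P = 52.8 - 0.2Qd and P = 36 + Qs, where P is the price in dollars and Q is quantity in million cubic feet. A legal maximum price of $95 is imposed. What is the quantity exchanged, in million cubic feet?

14

Rearranging demand gives Qd = 264 - 5P; rearranging supply gives Qs = P - 36. Equilibrium: 264 - 5P = P - 36, so 300 = 6P and P* = 50, Q* = 14.
Since 95 is above P* = 50, the ceiling does not bind and the free-market outcome prevails.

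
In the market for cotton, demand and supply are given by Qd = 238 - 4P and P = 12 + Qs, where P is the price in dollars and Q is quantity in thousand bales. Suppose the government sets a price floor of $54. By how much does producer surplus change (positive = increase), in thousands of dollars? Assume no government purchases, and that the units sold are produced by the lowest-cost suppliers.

-40

Rearranging supply gives Qs = P - 12. Without the control the market clears where 238 - 4P = P - 12, i.e. P* = 50 and Q* = 38.
Since 54 > 50, the floor is binding.
At P = 54: Qd = 238 - 4·54 = 22 and Qs = 54 - 12 = 42.
Producer surplus without the control is ½ · (50 - 12) · 38 = 722.
With the floor, 22 units are sold at 54. The supply price at Q = 22 is 34, so PS = ½ · [(54 - 12) + (54 - 34)] · 22 = 682.
Change in producer surplus = 682 - 722 = -40.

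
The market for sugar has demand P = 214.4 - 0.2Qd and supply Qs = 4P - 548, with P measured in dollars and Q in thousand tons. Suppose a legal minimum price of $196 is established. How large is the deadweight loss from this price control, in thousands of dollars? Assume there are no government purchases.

1440

Rearranging demand gives Qd = 1072 - 5P. In a free market, 1072 - 5P = 4P - 548 gives the equilibrium P* = 180, Q* = 172.
The floor of 196 is above the equilibrium price 180, so it binds.
At P = 196: Qd = 1072 - 5·196 = 92 and Qs = 4·196 - 548 = 236.
Quantity traded falls to 92. At Q = 92 the demand price is (1072 - 92)/5 = 196 and the supply price is (548 + 92)/4 = 160.
Deadweight loss = ½ · (196 - 160) · (172 - 92) = ½ · 36 · 80 = 1440.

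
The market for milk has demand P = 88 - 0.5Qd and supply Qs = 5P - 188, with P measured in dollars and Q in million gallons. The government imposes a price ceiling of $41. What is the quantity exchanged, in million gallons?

17

Rearranging demand gives Qd = 176 - 2P. Setting quantity demanded equal to quantity supplied, 176 - 2P = 5P - 188, gives P* = 52 and Q* = 72.
Since 41 < 52, the ceiling is binding.
At P = 41: Qd = 176 - 2·41 = 94 and Qs = 5·41 - 188 = 17.
The quantity actually transacted is the short side, supply: 17.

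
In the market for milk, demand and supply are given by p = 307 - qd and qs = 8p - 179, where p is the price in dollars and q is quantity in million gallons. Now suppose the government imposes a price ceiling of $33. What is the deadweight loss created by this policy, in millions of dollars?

15876

Rearranging demand gives qd = 307 - p. Equilibrium: 307 - p = 8p - 179, so 486 = 9p and p* = 54, q* = 253.
The ceiling of 33 is below the equilibrium price 54, so it binds.
At p = 33: qd = 307 - 33 = 274 and qs = 8·33 - 179 = 85.
Quantity traded falls to 85. At q = 85 the demand price is 307 - 85 = 222 and the supply price is (179 + 85)/8 = 33.
Deadweight loss = ½ · (222 - 33) · (253 - 85) = ½ · 189 · 168 = 15876.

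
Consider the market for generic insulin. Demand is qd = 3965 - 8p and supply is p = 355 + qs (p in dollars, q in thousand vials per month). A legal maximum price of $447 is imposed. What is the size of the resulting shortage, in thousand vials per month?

297

Rearranging supply gives qs = p - 355. Setting quantity demanded equal to quantity supplied, 3965 - 8p = p - 355, gives p* = 480 and q* = 125.
Since 447 < 480, the ceiling is binding.
At p = 447: qd = 3965 - 8·447 = 389 and qs = 447 - 355 = 92.
Shortage = qd - qs = 389 - 92 = 297.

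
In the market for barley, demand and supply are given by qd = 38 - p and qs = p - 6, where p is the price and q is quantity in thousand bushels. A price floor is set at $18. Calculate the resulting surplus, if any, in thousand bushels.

0

In a free market, 38 - p = p - 6 gives the equilibrium p* = 22, q* = 16.
Since 18 is below p* = 22, the floor does not bind and the free-market outcome prevails.
Since the control does not bind, there is no surplus.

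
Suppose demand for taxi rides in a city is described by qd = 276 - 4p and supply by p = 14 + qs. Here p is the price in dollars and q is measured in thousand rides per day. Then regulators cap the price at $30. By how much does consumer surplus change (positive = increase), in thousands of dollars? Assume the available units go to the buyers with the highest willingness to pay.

Rearranging supply gives qs = p - 14. Equilibrium: 276 - 4p = p - 14, so 290 = 5p and p* = 58, q* = 44.
The ceiling of 30 is below the equilibrium price 58, so it binds.
At p = 30: qd = 276 - 4·30 = 156 and qs = 30 - 14 = 16.
Consumer surplus without the control is ½ · (69 - 58) · 44 = 242.
With the ceiling, 16 units are sold at 30 (assume they go to the highest-value buyers). The demand price at q = 16 is 65, so CS = ½ · [(69 - 30) + (65 - 30)] · 16 = 592.
Change in consumer surplus = 592 - 242 = 350.

350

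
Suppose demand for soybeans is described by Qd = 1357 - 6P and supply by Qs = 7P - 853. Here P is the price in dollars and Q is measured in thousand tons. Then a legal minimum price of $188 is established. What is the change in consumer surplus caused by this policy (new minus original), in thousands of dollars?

-5094

Without the control the market clears where 1357 - 6P = 7P - 853, i.e. P* = 170 and Q* = 337.
Since 188 > 170, the floor is binding.
At P = 188: Qd = 1357 - 6·188 = 229 and Qs = 7·188 - 853 = 463.
Consumer surplus without the control is ½ · (1357/6 - 170) · 337 = 113569/12.
With the floor, consumers buy 229 units at 188, so CS = ½ · (1357/6 - 188) · 229 = 52441/12.
Change in consumer surplus = 52441/12 - 113569/12 = -5094.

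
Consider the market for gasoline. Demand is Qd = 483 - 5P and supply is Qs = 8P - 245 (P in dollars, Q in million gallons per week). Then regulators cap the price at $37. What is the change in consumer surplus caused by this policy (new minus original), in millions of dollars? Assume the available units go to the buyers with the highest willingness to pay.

-1341.4

Without the control the market clears where 483 - 5P = 8P - 245, i.e. P* = 56 and Q* = 203.
Since 37 < 56, the ceiling is binding.
At P = 37: Qd = 483 - 5·37 = 298 and Qs = 8·37 - 245 = 51.
Consumer surplus without the control is ½ · (96.6 - 56) · 203 = 4120.9.
With the ceiling, 51 units are sold at 37 (assume they go to the highest-value buyers). The demand price at Q = 51 is 86.4, so CS = ½ · [(96.6 - 37) + (86.4 - 37)] · 51 = 2779.5.
Change in consumer surplus = 2779.5 - 4120.9 = -1341.4.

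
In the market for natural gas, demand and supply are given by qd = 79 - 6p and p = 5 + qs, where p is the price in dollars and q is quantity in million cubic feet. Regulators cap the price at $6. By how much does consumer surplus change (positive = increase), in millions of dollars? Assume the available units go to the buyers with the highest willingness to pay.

Rearranging supply gives qs = p - 5. Equilibrium: 79 - 6p = p - 5, so 84 = 7p and p* = 12, q* = 7.
Since 6 < 12, the ceiling is binding.
At p = 6: qd = 79 - 6·6 = 43 and qs = 6 - 5 = 1.
Consumer surplus without the control is ½ · (79/6 - 12) · 7 = 49/12.
With the ceiling, 1 units are sold at 6 (assume they go to the highest-value buyers). The demand price at q = 1 is 13, so CS = ½ · [(79/6 - 6) + (13 - 6)] · 1 = 85/12.
Change in consumer surplus = 85/12 - 49/12 = 3.

3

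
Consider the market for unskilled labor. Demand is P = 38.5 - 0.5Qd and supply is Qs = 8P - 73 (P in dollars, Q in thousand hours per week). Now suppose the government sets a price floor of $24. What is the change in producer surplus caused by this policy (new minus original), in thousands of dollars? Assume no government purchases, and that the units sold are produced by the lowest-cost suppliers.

240.75

Rearranging demand gives Qd = 77 - 2P. Equilibrium: 77 - 2P = 8P - 73, so 150 = 10P and P* = 15, Q* = 47.
Because the floor (24) lies above the market-clearing price, it is binding.
At P = 24: Qd = 77 - 2·24 = 29 and Qs = 8·24 - 73 = 119.
Producer surplus without the control is ½ · (15 - 9.125) · 47 = 138.0625.
With the floor, 29 units are sold at 24. The supply price at Q = 29 is 12.75, so PS = ½ · [(24 - 9.125) + (24 - 12.75)] · 29 = 378.8125.
Change in producer surplus = 378.8125 - 138.0625 = 240.75.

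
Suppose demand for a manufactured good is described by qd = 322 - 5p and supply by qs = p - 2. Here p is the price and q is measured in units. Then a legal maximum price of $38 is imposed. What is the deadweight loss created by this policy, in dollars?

153.6

In a free market, 322 - 5p = p - 2 gives the equilibrium p* = 54, q* = 52.
The ceiling of 38 is below the equilibrium price 54, so it binds.
At p = 38: qd = 322 - 5·38 = 132 and qs = 38 - 2 = 36.
Quantity traded falls to 36. At q = 36 the demand price is (322 - 36)/5 = 57.2 and the supply price is 2 + 36 = 38.
Deadweight loss = ½ · (57.2 - 38) · (52 - 36) = ½ · 19.2 · 16 = 153.6.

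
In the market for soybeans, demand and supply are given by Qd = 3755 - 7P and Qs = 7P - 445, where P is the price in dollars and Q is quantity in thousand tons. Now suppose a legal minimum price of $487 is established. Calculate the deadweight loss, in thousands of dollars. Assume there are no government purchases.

Setting quantity demanded equal to quantity supplied, 3755 - 7P = 7P - 445, gives P* = 300 and Q* = 1655.
Since 487 > 300, the floor is binding.
At P = 487: Qd = 3755 - 7·487 = 346 and Qs = 7·487 - 445 = 2964.
Quantity traded falls to 346. At Q = 346 the demand price is (3755 - 346)/7 = 487 and the supply price is (445 + 346)/7 = 113.
Deadweight loss = ½ · (487 - 113) · (1655 - 346) = ½ · 374 · 1309 = 244783.

244783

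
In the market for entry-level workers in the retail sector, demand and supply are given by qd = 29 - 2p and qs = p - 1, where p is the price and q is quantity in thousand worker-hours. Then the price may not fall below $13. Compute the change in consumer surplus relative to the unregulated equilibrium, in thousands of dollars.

Without the control the market clears where 29 - 2p = p - 1, i.e. p* = 10 and q* = 9.
The floor of 13 is above the equilibrium price 10, so it binds.
At p = 13: qd = 29 - 2·13 = 3 and qs = 13 - 1 = 12.
Consumer surplus without the control is ½ · (14.5 - 10) · 9 = 20.25.
With the floor, consumers buy 3 units at 13, so CS = ½ · (14.5 - 13) · 3 = 2.25.
Change in consumer surplus = 2.25 - 20.25 = -18.

-18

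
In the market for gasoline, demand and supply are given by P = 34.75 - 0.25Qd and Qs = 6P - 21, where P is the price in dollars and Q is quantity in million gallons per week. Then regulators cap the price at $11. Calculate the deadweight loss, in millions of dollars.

Rearranging demand gives Qd = 139 - 4P. Equilibrium: 139 - 4P = 6P - 21, so 160 = 10P and P* = 16, Q* = 75.
The ceiling of 11 is below the equilibrium price 16, so it binds.
At P = 11: Qd = 139 - 4·11 = 95 and Qs = 6·11 - 21 = 45.
Quantity traded falls to 45. At Q = 45 the demand price is (139 - 45)/4 = 23.5 and the supply price is (21 + 45)/6 = 11.
Deadweight loss = ½ · (23.5 - 11) · (75 - 45) = ½ · 12.5 · 30 = 187.5.

187.5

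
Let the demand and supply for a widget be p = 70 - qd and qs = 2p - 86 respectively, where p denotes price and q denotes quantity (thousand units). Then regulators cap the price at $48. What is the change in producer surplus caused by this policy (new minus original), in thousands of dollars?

-56

Rearranging demand gives qd = 70 - p. Without the control the market clears where 70 - p = 2p - 86, i.e. p* = 52 and q* = 18.
The ceiling of 48 is below the equilibrium price 52, so it binds.
At p = 48: qd = 70 - 48 = 22 and qs = 2·48 - 86 = 10.
Producer surplus without the control is ½ · (52 - 43) · 18 = 81.
With the ceiling, producers sell 10 units at 48, so PS = ½ · (48 - 43) · 10 = 25.
Change in producer surplus = 25 - 81 = -56.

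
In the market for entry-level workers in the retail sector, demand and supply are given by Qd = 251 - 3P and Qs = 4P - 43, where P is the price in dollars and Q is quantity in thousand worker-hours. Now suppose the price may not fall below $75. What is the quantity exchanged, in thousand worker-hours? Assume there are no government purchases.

Setting quantity demanded equal to quantity supplied, 251 - 3P = 4P - 43, gives P* = 42 and Q* = 125.
The floor of 75 is above the equilibrium price 42, so it binds.
At P = 75: Qd = 251 - 3·75 = 26 and Qs = 4·75 - 43 = 257.
The quantity actually transacted is the short side, demand: 26.

26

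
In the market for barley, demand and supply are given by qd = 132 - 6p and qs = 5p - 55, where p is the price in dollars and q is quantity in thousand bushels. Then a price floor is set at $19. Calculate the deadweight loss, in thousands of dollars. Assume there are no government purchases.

26.4

Without the control the market clears where 132 - 6p = 5p - 55, i.e. p* = 17 and q* = 30.
The floor of 19 is above the equilibrium price 17, so it binds.
At p = 19: qd = 132 - 6·19 = 18 and qs = 5·19 - 55 = 40.
Quantity traded falls to 18. At q = 18 the demand price is (132 - 18)/6 = 19 and the supply price is (55 + 18)/5 = 14.6.
Deadweight loss = ½ · (19 - 14.6) · (30 - 18) = ½ · 4.4 · 12 = 26.4.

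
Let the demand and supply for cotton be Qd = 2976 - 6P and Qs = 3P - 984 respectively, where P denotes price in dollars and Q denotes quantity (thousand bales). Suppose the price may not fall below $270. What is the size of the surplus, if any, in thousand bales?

0

Equilibrium: 2976 - 6P = 3P - 984, so 3960 = 9P and P* = 440, Q* = 336.
Since 270 is below P* = 440, the floor does not bind and the free-market outcome prevails.
Since the control does not bind, there is no surplus.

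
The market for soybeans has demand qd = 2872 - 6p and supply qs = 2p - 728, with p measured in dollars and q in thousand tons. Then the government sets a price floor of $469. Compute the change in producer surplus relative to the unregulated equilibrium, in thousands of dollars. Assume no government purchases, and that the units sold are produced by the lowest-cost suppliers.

Without the control the market clears where 2872 - 6p = 2p - 728, i.e. p* = 450 and q* = 172.
Because the floor (469) lies above the market-clearing price, it is binding.
At p = 469: qd = 2872 - 6·469 = 58 and qs = 2·469 - 728 = 210.
Producer surplus without the control is ½ · (450 - 364) · 172 = 7396.
With the floor, 58 units are sold at 469. The supply price at q = 58 is 393, so PS = ½ · [(469 - 364) + (469 - 393)] · 58 = 5249.
Change in producer surplus = 5249 - 7396 = -2147.

-2147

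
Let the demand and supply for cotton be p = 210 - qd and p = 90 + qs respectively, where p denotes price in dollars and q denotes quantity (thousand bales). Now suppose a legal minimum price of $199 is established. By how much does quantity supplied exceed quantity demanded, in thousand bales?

98

Rearranging demand gives qd = 210 - p; rearranging supply gives qs = p - 90. Without the control the market clears where 210 - p = p - 90, i.e. p* = 150 and q* = 60.
Since 199 > 150, the floor is binding.
At p = 199: qd = 210 - 199 = 11 and qs = 199 - 90 = 109.
Surplus = qs - qd = 109 - 11 = 98.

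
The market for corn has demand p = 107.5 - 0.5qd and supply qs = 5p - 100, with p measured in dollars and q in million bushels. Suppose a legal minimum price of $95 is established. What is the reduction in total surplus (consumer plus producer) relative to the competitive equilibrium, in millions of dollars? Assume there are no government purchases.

Rearranging demand gives qd = 215 - 2p. Setting quantity demanded equal to quantity supplied, 215 - 2p = 5p - 100, gives p* = 45 and q* = 125.
The floor of 95 is above the equilibrium price 45, so it binds.
At p = 95: qd = 215 - 2·95 = 25 and qs = 5·95 - 100 = 375.
Quantity traded falls to 25. At q = 25 the demand price is (215 - 25)/2 = 95 and the supply price is (100 + 25)/5 = 25.
Deadweight loss = ½ · (95 - 25) · (125 - 25) = ½ · 70 · 100 = 3500.

3500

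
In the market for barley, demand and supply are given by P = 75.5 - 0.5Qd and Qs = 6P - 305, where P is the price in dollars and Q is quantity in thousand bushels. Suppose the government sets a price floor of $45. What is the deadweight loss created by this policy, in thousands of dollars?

Rearranging demand gives Qd = 151 - 2P. Without the control the market clears where 151 - 2P = 6P - 305, i.e. P* = 57 and Q* = 37.
The floor of 45 is below the equilibrium price 57, so it is not binding; the market clears at P* = 57, Q* = 37.
Since the control does not bind, no trades are prevented and deadweight loss is zero.

0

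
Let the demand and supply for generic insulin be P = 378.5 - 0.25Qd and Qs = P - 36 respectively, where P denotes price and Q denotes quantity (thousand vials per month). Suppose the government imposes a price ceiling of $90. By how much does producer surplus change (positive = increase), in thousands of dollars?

-36080

Rearranging demand gives Qd = 1514 - 4P. Without the control the market clears where 1514 - 4P = P - 36, i.e. P* = 310 and Q* = 274.
Because the ceiling (90) lies below the market-clearing price, it is binding.
At P = 90: Qd = 1514 - 4·90 = 1154 and Qs = 90 - 36 = 54.
Producer surplus without the control is ½ · (310 - 36) · 274 = 37538.
With the ceiling, producers sell 54 units at 90, so PS = ½ · (90 - 36) · 54 = 1458.
Change in producer surplus = 1458 - 37538 = -36080.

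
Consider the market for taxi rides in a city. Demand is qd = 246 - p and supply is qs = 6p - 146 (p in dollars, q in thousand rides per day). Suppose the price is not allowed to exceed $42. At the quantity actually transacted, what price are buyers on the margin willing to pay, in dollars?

Equilibrium: 246 - p = 6p - 146, so 392 = 7p and p* = 56, q* = 190.
The ceiling of 42 is below the equilibrium price 56, so it binds.
At p = 42: qd = 246 - 42 = 204 and qs = 6·42 - 146 = 106.
Only 106 units reach the market. On the demand curve, the marginal buyer's willingness to pay at q = 106 is (246 - 106) = 140.

140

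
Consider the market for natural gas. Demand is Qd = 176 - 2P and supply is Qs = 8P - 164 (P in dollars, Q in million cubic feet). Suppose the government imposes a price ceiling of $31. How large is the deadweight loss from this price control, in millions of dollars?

Equilibrium: 176 - 2P = 8P - 164, so 340 = 10P and P* = 34, Q* = 108.
The ceiling of 31 is below the equilibrium price 34, so it binds.
At P = 31: Qd = 176 - 2·31 = 114 and Qs = 8·31 - 164 = 84.
Quantity traded falls to 84. At Q = 84 the demand price is (176 - 84)/2 = 46 and the supply price is (164 + 84)/8 = 31.
Deadweight loss = ½ · (46 - 31) · (108 - 84) = ½ · 15 · 24 = 180.

180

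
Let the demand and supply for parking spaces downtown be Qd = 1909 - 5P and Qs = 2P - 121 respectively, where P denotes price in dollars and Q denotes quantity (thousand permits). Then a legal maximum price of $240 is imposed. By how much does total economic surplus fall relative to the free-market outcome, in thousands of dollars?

Setting quantity demanded equal to quantity supplied, 1909 - 5P = 2P - 121, gives P* = 290 and Q* = 459.
The ceiling of 240 is below the equilibrium price 290, so it binds.
At P = 240: Qd = 1909 - 5·240 = 709 and Qs = 2·240 - 121 = 359.
Quantity traded falls to 359. At Q = 359 the demand price is (1909 - 359)/5 = 310 and the supply price is (121 + 359)/2 = 240.
Deadweight loss = ½ · (310 - 240) · (459 - 359) = ½ · 70 · 100 = 3500.

3500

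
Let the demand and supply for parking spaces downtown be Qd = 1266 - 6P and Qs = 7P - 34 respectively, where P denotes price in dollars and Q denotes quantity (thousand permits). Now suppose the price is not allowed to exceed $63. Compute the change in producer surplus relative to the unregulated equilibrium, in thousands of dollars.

Equilibrium: 1266 - 6P = 7P - 34, so 1300 = 13P and P* = 100, Q* = 666.
The ceiling of 63 is below the equilibrium price 100, so it binds.
At P = 63: Qd = 1266 - 6·63 = 888 and Qs = 7·63 - 34 = 407.
Producer surplus without the control is ½ · (100 - 34/7) · 666 = 221778/7.
With the ceiling, producers sell 407 units at 63, so PS = ½ · (63 - 34/7) · 407 = 165649/14.
Change in producer surplus = 165649/14 - 221778/7 = -19850.5.

-19850.5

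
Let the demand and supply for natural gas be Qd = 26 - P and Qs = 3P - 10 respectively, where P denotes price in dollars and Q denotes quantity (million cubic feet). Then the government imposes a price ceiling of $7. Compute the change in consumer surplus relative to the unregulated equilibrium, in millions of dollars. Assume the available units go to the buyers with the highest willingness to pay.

Without the control the market clears where 26 - P = 3P - 10, i.e. P* = 9 and Q* = 17.
The ceiling of 7 is below the equilibrium price 9, so it binds.
At P = 7: Qd = 26 - 7 = 19 and Qs = 3·7 - 10 = 11.
Consumer surplus without the control is ½ · (26 - 9) · 17 = 144.5.
With the ceiling, 11 units are sold at 7 (assume they go to the highest-value buyers). The demand price at Q = 11 is 15, so CS = ½ · [(26 - 7) + (15 - 7)] · 11 = 148.5.
Change in consumer surplus = 148.5 - 144.5 = 4.

4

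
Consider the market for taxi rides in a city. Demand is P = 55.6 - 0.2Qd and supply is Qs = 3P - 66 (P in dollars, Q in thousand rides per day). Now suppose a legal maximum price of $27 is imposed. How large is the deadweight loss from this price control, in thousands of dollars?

614.4

Rearranging demand gives Qd = 278 - 5P. Without the control the market clears where 278 - 5P = 3P - 66, i.e. P* = 43 and Q* = 63.
Since 27 < 43, the ceiling is binding.
At P = 27: Qd = 278 - 5·27 = 143 and Qs = 3·27 - 66 = 15.
Quantity traded falls to 15. At Q = 15 the demand price is (278 - 15)/5 = 52.6 and the supply price is (66 + 15)/3 = 27.
Deadweight loss = ½ · (52.6 - 27) · (63 - 15) = ½ · 25.6 · 48 = 614.4.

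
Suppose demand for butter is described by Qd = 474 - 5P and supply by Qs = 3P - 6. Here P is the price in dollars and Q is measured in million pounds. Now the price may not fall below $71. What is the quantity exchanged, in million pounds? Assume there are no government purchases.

119

Setting quantity demanded equal to quantity supplied, 474 - 5P = 3P - 6, gives P* = 60 and Q* = 174.
The floor of 71 is above the equilibrium price 60, so it binds.
At P = 71: Qd = 474 - 5·71 = 119 and Qs = 3·71 - 6 = 207.
The quantity actually transacted is the short side, demand: 119.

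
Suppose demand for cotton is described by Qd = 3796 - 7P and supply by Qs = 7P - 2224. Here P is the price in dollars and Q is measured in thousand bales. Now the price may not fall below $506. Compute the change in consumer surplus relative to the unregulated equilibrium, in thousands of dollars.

-39520

Setting quantity demanded equal to quantity supplied, 3796 - 7P = 7P - 2224, gives P* = 430 and Q* = 786.
The floor of 506 is above the equilibrium price 430, so it binds.
At P = 506: Qd = 3796 - 7·506 = 254 and Qs = 7·506 - 2224 = 1318.
Consumer surplus without the control is ½ · (3796/7 - 430) · 786 = 308898/7.
With the floor, consumers buy 254 units at 506, so CS = ½ · (3796/7 - 506) · 254 = 32258/7.
Change in consumer surplus = 32258/7 - 308898/7 = -39520.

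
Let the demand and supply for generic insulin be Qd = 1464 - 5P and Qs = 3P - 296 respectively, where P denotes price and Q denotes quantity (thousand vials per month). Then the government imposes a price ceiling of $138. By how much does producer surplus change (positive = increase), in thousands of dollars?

-19762

In a free market, 1464 - 5P = 3P - 296 gives the equilibrium P* = 220, Q* = 364.
Since 138 < 220, the ceiling is binding.
At P = 138: Qd = 1464 - 5·138 = 774 and Qs = 3·138 - 296 = 118.
Producer surplus without the control is ½ · (220 - 296/3) · 364 = 66248/3.
With the ceiling, producers sell 118 units at 138, so PS = ½ · (138 - 296/3) · 118 = 6962/3.
Change in producer surplus = 6962/3 - 66248/3 = -19762.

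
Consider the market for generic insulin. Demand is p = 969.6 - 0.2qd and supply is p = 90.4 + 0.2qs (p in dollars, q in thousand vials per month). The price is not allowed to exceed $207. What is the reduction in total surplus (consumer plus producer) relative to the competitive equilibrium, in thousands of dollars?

Rearranging demand gives qd = 4848 - 5p; rearranging supply gives qs = 5p - 452. Setting quantity demanded equal to quantity supplied, 4848 - 5p = 5p - 452, gives p* = 530 and q* = 2198.
The ceiling of 207 is below the equilibrium price 530, so it binds.
At p = 207: qd = 4848 - 5·207 = 3813 and qs = 5·207 - 452 = 583.
Quantity traded falls to 583. At q = 583 the demand price is (4848 - 583)/5 = 853 and the supply price is (452 + 583)/5 = 207.
Deadweight loss = ½ · (853 - 207) · (2198 - 583) = ½ · 646 · 1615 = 521645.

521645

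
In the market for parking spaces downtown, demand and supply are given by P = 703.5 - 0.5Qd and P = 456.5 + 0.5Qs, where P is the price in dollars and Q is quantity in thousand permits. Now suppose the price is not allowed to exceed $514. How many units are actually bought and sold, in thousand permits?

Rearranging demand gives Qd = 1407 - 2P; rearranging supply gives Qs = 2P - 913. Without the control the market clears where 1407 - 2P = 2P - 913, i.e. P* = 580 and Q* = 247.
Since 514 < 580, the ceiling is binding.
At P = 514: Qd = 1407 - 2·514 = 379 and Qs = 2·514 - 913 = 115.
The quantity actually transacted is the short side, supply: 115.

115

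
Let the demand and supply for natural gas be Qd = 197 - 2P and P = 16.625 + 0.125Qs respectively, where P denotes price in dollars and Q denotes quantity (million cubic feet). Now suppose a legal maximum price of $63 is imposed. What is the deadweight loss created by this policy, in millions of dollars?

0

Rearranging supply gives Qs = 8P - 133. In a free market, 197 - 2P = 8P - 133 gives the equilibrium P* = 33, Q* = 131.
Since 63 is above P* = 33, the ceiling does not bind and the free-market outcome prevails.
Since the control does not bind, no trades are prevented and deadweight loss is zero.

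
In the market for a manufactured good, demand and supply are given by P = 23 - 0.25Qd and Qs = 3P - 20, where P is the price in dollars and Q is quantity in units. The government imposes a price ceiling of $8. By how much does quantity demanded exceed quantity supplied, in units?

Rearranging demand gives Qd = 92 - 4P. Equilibrium: 92 - 4P = 3P - 20, so 112 = 7P and P* = 16, Q* = 28.
Since 8 < 16, the ceiling is binding.
At P = 8: Qd = 92 - 4·8 = 60 and Qs = 3·8 - 20 = 4.
Shortage = Qd - Qs = 60 - 4 = 56.

56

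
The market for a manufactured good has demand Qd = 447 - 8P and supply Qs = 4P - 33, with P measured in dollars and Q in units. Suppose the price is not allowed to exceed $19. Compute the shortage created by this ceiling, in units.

252

In a free market, 447 - 8P = 4P - 33 gives the equilibrium P* = 40, Q* = 127.
The ceiling of 19 is below the equilibrium price 40, so it binds.
At P = 19: Qd = 447 - 8·19 = 295 and Qs = 4·19 - 33 = 43.
Shortage = Qd - Qs = 295 - 43 = 252.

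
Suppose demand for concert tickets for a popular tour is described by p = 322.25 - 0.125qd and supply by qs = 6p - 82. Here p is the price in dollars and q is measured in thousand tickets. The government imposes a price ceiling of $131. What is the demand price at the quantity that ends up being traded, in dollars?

Rearranging demand gives qd = 2578 - 8p. In a free market, 2578 - 8p = 6p - 82 gives the equilibrium p* = 190, q* = 1058.
Since 131 < 190, the ceiling is binding.
At p = 131: qd = 2578 - 8·131 = 1530 and qs = 6·131 - 82 = 704.
Only 704 units reach the market. On the demand curve, the marginal buyer's willingness to pay at q = 704 is (2578 - 704)/8 = 234.25.

234.25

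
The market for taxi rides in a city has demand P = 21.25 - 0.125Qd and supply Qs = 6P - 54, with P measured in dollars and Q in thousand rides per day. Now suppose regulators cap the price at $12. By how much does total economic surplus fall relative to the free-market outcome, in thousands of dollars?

84

Rearranging demand gives Qd = 170 - 8P. Without the control the market clears where 170 - 8P = 6P - 54, i.e. P* = 16 and Q* = 42.
Because the ceiling (12) lies below the market-clearing price, it is binding.
At P = 12: Qd = 170 - 8·12 = 74 and Qs = 6·12 - 54 = 18.
Quantity traded falls to 18. At Q = 18 the demand price is (170 - 18)/8 = 19 and the supply price is (54 + 18)/6 = 12.
Deadweight loss = ½ · (19 - 12) · (42 - 18) = ½ · 7 · 24 = 84.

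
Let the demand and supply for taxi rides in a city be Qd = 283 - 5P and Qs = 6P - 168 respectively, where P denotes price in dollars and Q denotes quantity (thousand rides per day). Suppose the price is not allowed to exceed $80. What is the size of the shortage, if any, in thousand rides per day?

0

Without the control the market clears where 283 - 5P = 6P - 168, i.e. P* = 41 and Q* = 78.
Since 80 is above P* = 41, the ceiling does not bind and the free-market outcome prevails.
Since the control does not bind, there is no shortage.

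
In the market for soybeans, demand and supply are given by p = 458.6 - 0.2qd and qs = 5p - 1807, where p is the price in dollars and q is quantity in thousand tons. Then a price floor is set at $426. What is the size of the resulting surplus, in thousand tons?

Rearranging demand gives qd = 2293 - 5p. Setting quantity demanded equal to quantity supplied, 2293 - 5p = 5p - 1807, gives p* = 410 and q* = 243.
The floor of 426 is above the equilibrium price 410, so it binds.
At p = 426: qd = 2293 - 5·426 = 163 and qs = 5·426 - 1807 = 323.
Surplus = qs - qd = 323 - 163 = 160.

160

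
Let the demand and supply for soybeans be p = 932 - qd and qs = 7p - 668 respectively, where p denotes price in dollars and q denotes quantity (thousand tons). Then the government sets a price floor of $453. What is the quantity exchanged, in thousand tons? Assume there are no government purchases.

479

Rearranging demand gives qd = 932 - p. Setting quantity demanded equal to quantity supplied, 932 - p = 7p - 668, gives p* = 200 and q* = 732.
The floor of 453 is above the equilibrium price 200, so it binds.
At p = 453: qd = 932 - 453 = 479 and qs = 7·453 - 668 = 2503.
The quantity actually transacted is the short side, demand: 479.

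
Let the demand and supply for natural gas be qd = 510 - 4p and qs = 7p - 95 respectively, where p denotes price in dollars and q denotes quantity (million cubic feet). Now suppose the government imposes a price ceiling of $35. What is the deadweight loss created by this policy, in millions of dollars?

3850

In a free market, 510 - 4p = 7p - 95 gives the equilibrium p* = 55, q* = 290.
Because the ceiling (35) lies below the market-clearing price, it is binding.
At p = 35: qd = 510 - 4·35 = 370 and qs = 7·35 - 95 = 150.
Quantity traded falls to 150. At q = 150 the demand price is (510 - 150)/4 = 90 and the supply price is (95 + 150)/7 = 35.
Deadweight loss = ½ · (90 - 35) · (290 - 150) = ½ · 55 · 140 = 3850.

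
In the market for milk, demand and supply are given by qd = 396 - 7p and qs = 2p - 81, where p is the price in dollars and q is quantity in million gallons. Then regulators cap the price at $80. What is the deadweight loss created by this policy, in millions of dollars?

Without the control the market clears where 396 - 7p = 2p - 81, i.e. p* = 53 and q* = 25.
Since 80 is above p* = 53, the ceiling does not bind and the free-market outcome prevails.
Since the control does not bind, no trades are prevented and deadweight loss is zero.

0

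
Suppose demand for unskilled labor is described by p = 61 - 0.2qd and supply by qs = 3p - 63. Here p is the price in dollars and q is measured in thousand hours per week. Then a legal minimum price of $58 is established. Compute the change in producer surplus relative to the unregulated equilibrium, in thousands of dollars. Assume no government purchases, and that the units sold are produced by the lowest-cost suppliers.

Rearranging demand gives qd = 305 - 5p. Equilibrium: 305 - 5p = 3p - 63, so 368 = 8p and p* = 46, q* = 75.
Because the floor (58) lies above the market-clearing price, it is binding.
At p = 58: qd = 305 - 5·58 = 15 and qs = 3·58 - 63 = 111.
Producer surplus without the control is ½ · (46 - 21) · 75 = 937.5.
With the floor, 15 units are sold at 58. The supply price at q = 15 is 26, so PS = ½ · [(58 - 21) + (58 - 26)] · 15 = 517.5.
Change in producer surplus = 517.5 - 937.5 = -420.

-420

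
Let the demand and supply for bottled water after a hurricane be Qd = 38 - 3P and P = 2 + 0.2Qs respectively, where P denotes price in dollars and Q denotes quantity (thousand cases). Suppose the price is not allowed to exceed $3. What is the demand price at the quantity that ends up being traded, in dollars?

11

Rearranging supply gives Qs = 5P - 10. Equilibrium: 38 - 3P = 5P - 10, so 48 = 8P and P* = 6, Q* = 20.
The ceiling of 3 is below the equilibrium price 6, so it binds.
At P = 3: Qd = 38 - 3·3 = 29 and Qs = 5·3 - 10 = 5.
Only 5 units reach the market. On the demand curve, the marginal buyer's willingness to pay at Q = 5 is (38 - 5)/3 = 11.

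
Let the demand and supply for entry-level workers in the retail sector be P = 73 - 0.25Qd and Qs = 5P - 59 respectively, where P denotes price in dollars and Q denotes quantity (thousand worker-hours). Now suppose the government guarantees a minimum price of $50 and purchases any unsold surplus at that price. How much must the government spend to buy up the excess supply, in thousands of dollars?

Rearranging demand gives Qd = 292 - 4P. Setting quantity demanded equal to quantity supplied, 292 - 4P = 5P - 59, gives P* = 39 and Q* = 136.
Because the floor (50) lies above the market-clearing price, it is binding.
At P = 50: Qd = 292 - 4·50 = 92 and Qs = 5·50 - 59 = 191.
Surplus = Qs - Qd = 99.
Government expenditure = surplus × support price = 99 × 50 = 4950.

4950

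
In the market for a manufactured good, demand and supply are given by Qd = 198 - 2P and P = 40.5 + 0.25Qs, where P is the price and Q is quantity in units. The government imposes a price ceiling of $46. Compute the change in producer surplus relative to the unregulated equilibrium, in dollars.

-700

Rearranging supply gives Qs = 4P - 162. Equilibrium: 198 - 2P = 4P - 162, so 360 = 6P and P* = 60, Q* = 78.
Because the ceiling (46) lies below the market-clearing price, it is binding.
At P = 46: Qd = 198 - 2·46 = 106 and Qs = 4·46 - 162 = 22.
Producer surplus without the control is ½ · (60 - 40.5) · 78 = 760.5.
With the ceiling, producers sell 22 units at 46, so PS = ½ · (46 - 40.5) · 22 = 60.5.
Change in producer surplus = 60.5 - 760.5 = -700.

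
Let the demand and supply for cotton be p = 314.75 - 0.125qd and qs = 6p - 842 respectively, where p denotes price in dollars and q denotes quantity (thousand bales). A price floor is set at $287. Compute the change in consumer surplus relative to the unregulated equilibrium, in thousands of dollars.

Rearranging demand gives qd = 2518 - 8p. Without the control the market clears where 2518 - 8p = 6p - 842, i.e. p* = 240 and q* = 598.
Because the floor (287) lies above the market-clearing price, it is binding.
At p = 287: qd = 2518 - 8·287 = 222 and qs = 6·287 - 842 = 880.
Consumer surplus without the control is ½ · (314.75 - 240) · 598 = 22350.25.
With the floor, consumers buy 222 units at 287, so CS = ½ · (314.75 - 287) · 222 = 3080.25.
Change in consumer surplus = 3080.25 - 22350.25 = -19270.

-19270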